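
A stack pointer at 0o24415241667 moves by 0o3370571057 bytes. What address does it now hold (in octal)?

Add column by column in base 8, right to left:
  7+7 = 6 carry 1
  6+5+1 = 4 carry 1
  6+0+1 = 7
  1+1 = 2
  4+7 = 3 carry 1
  2+5+1 = 0 carry 1
  5+0+1 = 6
  1+7 = 0 carry 1
  4+3+1 = 0 carry 1
  4+3+1 = 0 carry 1
  2+0+1 = 3

0o30006032746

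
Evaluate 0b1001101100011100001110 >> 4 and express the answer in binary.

0b100110110001110000

Right shift by 4: drop the 4 least-significant bits.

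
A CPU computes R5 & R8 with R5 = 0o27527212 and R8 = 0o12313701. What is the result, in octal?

0o02103200

AND each oct digit independently (no carries):
  2&1=0, 7&2=2, 5&3=1, 2&1=0, 7&3=3, 2&7=2, 1&0=0, 2&1=0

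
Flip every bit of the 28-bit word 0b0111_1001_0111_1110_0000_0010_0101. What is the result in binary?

Invert each bit: 0111100101111110000000100101 → 1000011010000001111111011010.

0b1000011010000001111111011010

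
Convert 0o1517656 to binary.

0b1101001111110101110

Each octal digit is 3 bits: 1=001 5=101 1=001 7=111 6=110 5=101 6=110.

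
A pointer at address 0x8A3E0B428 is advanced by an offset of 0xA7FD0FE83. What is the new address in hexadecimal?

Add column by column in base 16, right to left:
  8+3 = B
  2+8 = A
  4+E = 2 carry 1
  B+F+1 = B carry 1
  0+0+1 = 1
  E+D = B carry 1
  3+F+1 = 3 carry 1
  A+7+1 = 2 carry 1
  8+A+1 = 3 carry 1
  final carry 1

0x1323B1B2AB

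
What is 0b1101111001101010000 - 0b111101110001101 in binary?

Subtract column by column in base 2:
  0-1 → 1 (borrow)
  0-0-1 → 1 (borrow)
  0-1-1 → 0 (borrow)
  0-1-1 → 0 (borrow)
  1-0-1 → 0
  0-0 → 0
  1-0 → 1
  0-1 → 1 (borrow)
  1-1-1 → 1 (borrow)
  1-1-1 → 1 (borrow)
  0-0-1 → 1 (borrow)
  0-1-1 → 0 (borrow)
  1-1-1 → 1 (borrow)
  1-1-1 → 1 (borrow)
  1-1-1 → 1 (borrow)
  1-0-1 → 0
  0-0 → 0
  1-0 → 1
  1-0 → 1

0b1100111011111000011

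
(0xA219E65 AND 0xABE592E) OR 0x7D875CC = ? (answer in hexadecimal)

0xA219E65 AND 0xABE592E = 0xA201824.
Then OR with 0x7D875CC.

0xFF87DEC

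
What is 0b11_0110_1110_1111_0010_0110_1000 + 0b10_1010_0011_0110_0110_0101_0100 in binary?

Add column by column in base 2, right to left:
  0+0 = 0
  0+0 = 0
  0+1 = 1
  1+0 = 1
  0+1 = 1
  1+0 = 1
  1+1 = 0 carry 1
  0+0+1 = 1
  0+0 = 0
  1+1 = 0 carry 1
  0+1+1 = 0 carry 1
  0+0+1 = 1
  1+0 = 1
  1+1 = 0 carry 1
  1+1+1 = 1 carry 1
  1+0+1 = 0 carry 1
  0+1+1 = 0 carry 1
  1+1+1 = 1 carry 1
  1+0+1 = 0 carry 1
  1+0+1 = 0 carry 1
  0+0+1 = 1
  1+1 = 0 carry 1
  1+0+1 = 0 carry 1
  0+1+1 = 0 carry 1
  1+0+1 = 0 carry 1
  1+1+1 = 1 carry 1
  final carry 1

0b110000100100101100010111100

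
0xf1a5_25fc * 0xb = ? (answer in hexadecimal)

Multiply each base-16 digit by 11, carrying:
  c×11 = 132 → write 4 carry 8
  f×11+8 = 173 → write d carry 10
  5×11+10 = 65 → write 1 carry 4
  2×11+4 = 26 → write a carry 1
  5×11+1 = 56 → write 8 carry 3
  a×11+3 = 113 → write 1 carry 7
  1×11+7 = 18 → write 2 carry 1
  f×11+1 = 166 → write 6 carry 10
  remaining carry: a

0xa6218a1d4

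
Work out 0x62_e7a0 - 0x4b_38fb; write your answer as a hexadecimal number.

0x17aea5

Subtract column by column in base 16:
  0-b → 5 (borrow)
  a-f-1 → a (borrow)
  7-8-1 → e (borrow)
  e-3-1 → a
  2-b → 7 (borrow)
  6-4-1 → 1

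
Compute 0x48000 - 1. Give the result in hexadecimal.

The trailing 3 digits are 0, so subtracting 1 borrows through: they become F and the next digit up decrements.

0x47fff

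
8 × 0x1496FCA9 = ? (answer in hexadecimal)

0xA4B7E548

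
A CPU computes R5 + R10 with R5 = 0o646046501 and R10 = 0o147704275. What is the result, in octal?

0o1015752776

Add column by column in base 8, right to left:
  1+5 = 6
  0+7 = 7
  5+2 = 7
  6+4 = 2 carry 1
  4+0+1 = 5
  0+7 = 7
  6+7 = 5 carry 1
  4+4+1 = 1 carry 1
  6+1+1 = 0 carry 1
  final carry 1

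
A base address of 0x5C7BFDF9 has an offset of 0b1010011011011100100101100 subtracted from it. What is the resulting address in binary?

0x5C7BFDF9 = 0b1011100011110111111110111111001 in binary.
Subtract column by column in base 2:
  1-0 → 1
  0-0 → 0
  0-1 → 1 (borrow)
  1-1-1 → 1 (borrow)
  1-0-1 → 0
  1-1 → 0
  1-0 → 1
  1-0 → 1
  1-1 → 0
  0-0 → 0
  1-0 → 1
  1-1 → 0
  1-1 → 0
  1-1 → 0
  1-0 → 1
  1-1 → 0
  1-1 → 0
  1-0 → 1
  0-1 → 1 (borrow)
  1-1-1 → 1 (borrow)
  1-0-1 → 0
  1-0 → 1
  1-1 → 0
  0-0 → 0
  0-1 → 1 (borrow)
  0-0-1 → 1 (borrow)
  1-0-1 → 0
  1-0 → 1
  1-0 → 1
  0-0 → 0
  1-0 → 1

0b1011011001011100100010011001101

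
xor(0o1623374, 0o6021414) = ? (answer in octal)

XOR each oct digit independently (no carries):
  1^6=7, 6^0=6, 2^2=0, 3^1=2, 3^4=7, 7^1=6, 4^4=0

0o7602760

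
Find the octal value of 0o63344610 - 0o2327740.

Subtract column by column in base 8:
  0-0 → 0
  1-4 → 5 (borrow)
  6-7-1 → 6 (borrow)
  4-7-1 → 4 (borrow)
  4-2-1 → 1
  3-3 → 0
  3-2 → 1
  6-0 → 6

0o61014650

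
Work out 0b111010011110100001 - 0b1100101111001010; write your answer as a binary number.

0b101101101111010111

Subtract column by column in base 2:
  1-0 → 1
  0-1 → 1 (borrow)
  0-0-1 → 1 (borrow)
  0-1-1 → 0 (borrow)
  0-0-1 → 1 (borrow)
  1-0-1 → 0
  0-1 → 1 (borrow)
  1-1-1 → 1 (borrow)
  1-1-1 → 1 (borrow)
  1-1-1 → 1 (borrow)
  1-0-1 → 0
  0-1 → 1 (borrow)
  0-0-1 → 1 (borrow)
  1-0-1 → 0
  0-1 → 1 (borrow)
  1-1-1 → 1 (borrow)
  1-0-1 → 0
  1-0 → 1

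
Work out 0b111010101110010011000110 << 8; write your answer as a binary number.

Left shift by 8: append 8 zero bits.

0b11101010111001001100011000000000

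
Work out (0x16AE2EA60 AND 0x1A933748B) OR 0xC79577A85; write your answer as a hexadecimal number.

0xD79777A85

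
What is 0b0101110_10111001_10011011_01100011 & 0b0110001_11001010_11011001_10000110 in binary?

0b0100000100010001001100100000010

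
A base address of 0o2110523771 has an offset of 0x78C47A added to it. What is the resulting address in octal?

0x78C47A = 0o36142172 in octal.
Add column by column in base 8, right to left:
  1+2 = 3
  7+7 = 6 carry 1
  7+1+1 = 1 carry 1
  3+2+1 = 6
  2+4 = 6
  5+1 = 6
  0+6 = 6
  1+3 = 4
  1+0 = 1
  2+0 = 2

0o2146666163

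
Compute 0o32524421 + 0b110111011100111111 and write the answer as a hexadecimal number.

0x6E2050

0o32524421 = 0x6AA911 in hexadecimal.
0b110111011100111111 = 0x3773F in hexadecimal.
Add column by column in base 16, right to left:
  1+F = 0 carry 1
  1+3+1 = 5
  9+7 = 0 carry 1
  A+7+1 = 2 carry 1
  A+3+1 = E
  6+0 = 6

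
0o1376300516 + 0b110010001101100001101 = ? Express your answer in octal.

0b110010001101100001101 = 0o6215415 in octal.
Add column by column in base 8, right to left:
  6+5 = 3 carry 1
  1+1+1 = 3
  5+4 = 1 carry 1
  0+5+1 = 6
  0+1 = 1
  3+2 = 5
  6+6 = 4 carry 1
  7+0+1 = 0 carry 1
  3+0+1 = 4
  1+0 = 1

0o1404516133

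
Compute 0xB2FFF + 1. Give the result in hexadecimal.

0xB3000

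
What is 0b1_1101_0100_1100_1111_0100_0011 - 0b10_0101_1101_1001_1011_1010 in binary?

0b1101011101111010110001001

Subtract column by column in base 2:
  1-0 → 1
  1-1 → 0
  0-0 → 0
  0-1 → 1 (borrow)
  0-1-1 → 0 (borrow)
  0-1-1 → 0 (borrow)
  1-0-1 → 0
  0-1 → 1 (borrow)
  1-1-1 → 1 (borrow)
  1-0-1 → 0
  1-0 → 1
  1-1 → 0
  0-1 → 1 (borrow)
  0-0-1 → 1 (borrow)
  1-1-1 → 1 (borrow)
  1-1-1 → 1 (borrow)
  0-1-1 → 0 (borrow)
  0-0-1 → 1 (borrow)
  1-1-1 → 1 (borrow)
  0-0-1 → 1 (borrow)
  1-0-1 → 0
  0-1 → 1 (borrow)
  1-0-1 → 0
  1-0 → 1
  1-0 → 1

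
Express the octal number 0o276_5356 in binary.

0b10111110101011101110

Each octal digit is 3 bits: 2=010 7=111 6=110 5=101 3=011 5=101 6=110.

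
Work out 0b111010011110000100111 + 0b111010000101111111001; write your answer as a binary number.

0b1110100100100000100000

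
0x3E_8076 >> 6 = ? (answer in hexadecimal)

6 bits is not a whole number of base-16 digits; in binary: 1111101000000001110110 >> 6 = 1111101000000001.

0xFA01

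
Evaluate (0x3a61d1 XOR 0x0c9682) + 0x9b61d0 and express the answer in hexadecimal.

First 0x3a61d1 XOR 0x0c9682 = 0x36f753.
Add column by column in base 16, right to left:
  3+0 = 3
  5+d = 2 carry 1
  7+1+1 = 9
  f+6 = 5 carry 1
  6+b+1 = 2 carry 1
  3+9+1 = d

0xd25923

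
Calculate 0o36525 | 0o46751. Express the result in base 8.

OR each oct digit independently (no carries):
  3|4=7, 6|6=6, 5|7=7, 2|5=7, 5|1=5

0o76775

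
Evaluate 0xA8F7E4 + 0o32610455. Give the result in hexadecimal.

0x1140911

0o32610455 = 0x6B112D in hexadecimal.
Add column by column in base 16, right to left:
  4+D = 1 carry 1
  E+2+1 = 1 carry 1
  7+1+1 = 9
  F+1 = 0 carry 1
  8+B+1 = 4 carry 1
  A+6+1 = 1 carry 1
  final carry 1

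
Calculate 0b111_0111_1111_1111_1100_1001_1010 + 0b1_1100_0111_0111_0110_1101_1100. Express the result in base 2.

0b1001010001110111001101110110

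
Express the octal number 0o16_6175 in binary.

0b1110110001111101

Each octal digit is 3 bits: 1=001 6=110 6=110 1=001 7=111 5=101.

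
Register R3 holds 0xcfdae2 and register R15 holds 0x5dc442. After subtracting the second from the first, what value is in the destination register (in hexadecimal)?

0x7216a0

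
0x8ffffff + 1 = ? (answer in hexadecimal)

0x9000000

The trailing 6 digits are F (max in base 16), so adding 1 cascades: they roll to 0 and the next digit up increments.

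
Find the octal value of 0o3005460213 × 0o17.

Multiply each base-8 digit by 15, carrying:
  3×15 = 45 → write 5 carry 5
  1×15+5 = 20 → write 4 carry 2
  2×15+2 = 32 → write 0 carry 4
  0×15+4 = 4 → write 4
  6×15 = 90 → write 2 carry 11
  4×15+11 = 71 → write 7 carry 8
  5×15+8 = 83 → write 3 carry 10
  0×15+10 = 10 → write 2 carry 1
  0×15+1 = 1 → write 1
  3×15 = 45 → write 5 carry 5
  remaining carry: 5

0o55123724045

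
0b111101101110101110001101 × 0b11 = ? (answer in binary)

0b10111001001100001010100111

Multiply each base-2 digit by 3, carrying:
  1×3 = 3 → write 1 carry 1
  0×3+1 = 1 → write 1
  1×3 = 3 → write 1 carry 1
  1×3+1 = 4 → write 0 carry 2
  0×3+2 = 2 → write 0 carry 1
  0×3+1 = 1 → write 1
  0×3 = 0 → write 0
  1×3 = 3 → write 1 carry 1
  1×3+1 = 4 → write 0 carry 2
  1×3+2 = 5 → write 1 carry 2
  0×3+2 = 2 → write 0 carry 1
  1×3+1 = 4 → write 0 carry 2
  0×3+2 = 2 → write 0 carry 1
  1×3+1 = 4 → write 0 carry 2
  1×3+2 = 5 → write 1 carry 2
  1×3+2 = 5 → write 1 carry 2
  0×3+2 = 2 → write 0 carry 1
  1×3+1 = 4 → write 0 carry 2
  1×3+2 = 5 → write 1 carry 2
  0×3+2 = 2 → write 0 carry 1
  1×3+1 = 4 → write 0 carry 2
  1×3+2 = 5 → write 1 carry 2
  1×3+2 = 5 → write 1 carry 2
  1×3+2 = 5 → write 1 carry 2
  remaining carry: 10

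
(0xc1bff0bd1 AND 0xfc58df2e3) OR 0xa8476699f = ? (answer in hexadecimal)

0xc1bff0bd1 AND 0xfc58df2e3 = 0xc018d02c1.
Then OR with 0xa8476699f.

0xe85ff6bdf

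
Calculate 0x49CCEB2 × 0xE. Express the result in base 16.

0x40934DBC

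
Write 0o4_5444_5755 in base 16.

0x4B24BED

Each octal digit is 3 bits: 4=100 5=101 4=100 4=100 4=100 5=101 7=111 5=101 5=101.
Group the bits into nibbles: 0100 1011 0010 0100 1011 1110 1101 → 4B24BED.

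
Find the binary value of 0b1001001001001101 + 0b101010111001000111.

0b110100000010010100

Add column by column in base 2, right to left:
  1+1 = 0 carry 1
  0+1+1 = 0 carry 1
  1+1+1 = 1 carry 1
  1+0+1 = 0 carry 1
  0+0+1 = 1
  0+0 = 0
  1+1 = 0 carry 1
  0+0+1 = 1
  0+0 = 0
  1+1 = 0 carry 1
  0+1+1 = 0 carry 1
  0+1+1 = 0 carry 1
  1+0+1 = 0 carry 1
  0+1+1 = 0 carry 1
  0+0+1 = 1
  1+1 = 0 carry 1
  0+0+1 = 1
  0+1 = 1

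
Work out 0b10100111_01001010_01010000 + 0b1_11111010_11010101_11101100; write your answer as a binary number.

Add column by column in base 2, right to left:
  0+0 = 0
  0+0 = 0
  0+1 = 1
  0+1 = 1
  1+0 = 1
  0+1 = 1
  1+1 = 0 carry 1
  0+1+1 = 0 carry 1
  0+1+1 = 0 carry 1
  1+0+1 = 0 carry 1
  0+1+1 = 0 carry 1
  1+0+1 = 0 carry 1
  0+1+1 = 0 carry 1
  0+0+1 = 1
  1+1 = 0 carry 1
  0+1+1 = 0 carry 1
  1+0+1 = 0 carry 1
  1+1+1 = 1 carry 1
  1+0+1 = 0 carry 1
  0+1+1 = 0 carry 1
  0+1+1 = 0 carry 1
  1+1+1 = 1 carry 1
  0+1+1 = 0 carry 1
  1+1+1 = 1 carry 1
  0+1+1 = 0 carry 1
  final carry 1

0b10101000100010000000111100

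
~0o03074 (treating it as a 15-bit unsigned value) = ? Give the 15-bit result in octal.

Each oct digit d becomes 7−d:
  0→7, 3→4, 0→7, 7→0, 4→3

0o74703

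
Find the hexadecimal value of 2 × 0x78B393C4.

Multiply each base-16 digit by 2, carrying:
  4×2 = 8 → write 8
  C×2 = 24 → write 8 carry 1
  3×2+1 = 7 → write 7
  9×2 = 18 → write 2 carry 1
  3×2+1 = 7 → write 7
  B×2 = 22 → write 6 carry 1
  8×2+1 = 17 → write 1 carry 1
  7×2+1 = 15 → write F

0xF1672788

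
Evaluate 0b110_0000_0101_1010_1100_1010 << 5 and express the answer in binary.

Left shift by 5: append 5 zero bits.

0b1100000010110101100101000000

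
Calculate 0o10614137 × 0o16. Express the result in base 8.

Multiply each base-8 digit by 14, carrying:
  7×14 = 98 → write 2 carry 12
  3×14+12 = 54 → write 6 carry 6
  1×14+6 = 20 → write 4 carry 2
  4×14+2 = 58 → write 2 carry 7
  1×14+7 = 21 → write 5 carry 2
  6×14+2 = 86 → write 6 carry 10
  0×14+10 = 10 → write 2 carry 1
  1×14+1 = 15 → write 7 carry 1
  remaining carry: 1

0o172652462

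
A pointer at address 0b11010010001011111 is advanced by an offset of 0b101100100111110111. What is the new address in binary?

0b1000110111001010110

Add column by column in base 2, right to left:
  1+1 = 0 carry 1
  1+1+1 = 1 carry 1
  1+1+1 = 1 carry 1
  1+0+1 = 0 carry 1
  1+1+1 = 1 carry 1
  0+1+1 = 0 carry 1
  1+1+1 = 1 carry 1
  0+1+1 = 0 carry 1
  0+1+1 = 0 carry 1
  0+0+1 = 1
  1+0 = 1
  0+1 = 1
  0+0 = 0
  1+0 = 1
  0+1 = 1
  1+1 = 0 carry 1
  1+0+1 = 0 carry 1
  0+1+1 = 0 carry 1
  final carry 1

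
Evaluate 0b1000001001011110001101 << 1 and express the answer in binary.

Left shift by 1: append 1 zero bit.

0b10000010010111100011010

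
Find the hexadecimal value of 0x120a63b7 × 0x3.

0x361f2b25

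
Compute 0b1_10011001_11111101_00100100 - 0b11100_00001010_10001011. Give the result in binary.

0b1011111011111001010011001

Subtract column by column in base 2:
  0-1 → 1 (borrow)
  0-1-1 → 0 (borrow)
  1-0-1 → 0
  0-1 → 1 (borrow)
  0-0-1 → 1 (borrow)
  1-0-1 → 0
  0-0 → 0
  0-1 → 1 (borrow)
  1-0-1 → 0
  0-1 → 1 (borrow)
  1-0-1 → 0
  1-1 → 0
  1-0 → 1
  1-0 → 1
  1-0 → 1
  1-0 → 1
  1-0 → 1
  0-0 → 0
  0-1 → 1 (borrow)
  1-1-1 → 1 (borrow)
  1-1-1 → 1 (borrow)
  0-0-1 → 1 (borrow)
  0-0-1 → 1 (borrow)
  1-0-1 → 0
  1-0 → 1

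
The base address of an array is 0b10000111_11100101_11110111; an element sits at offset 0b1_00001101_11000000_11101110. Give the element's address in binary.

0b1100101011010011011100101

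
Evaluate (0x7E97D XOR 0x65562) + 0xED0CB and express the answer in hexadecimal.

0x108CEA

First 0x7E97D XOR 0x65562 = 0x1BC1F.
Add column by column in base 16, right to left:
  F+B = A carry 1
  1+C+1 = E
  C+0 = C
  B+D = 8 carry 1
  1+E+1 = 0 carry 1
  final carry 1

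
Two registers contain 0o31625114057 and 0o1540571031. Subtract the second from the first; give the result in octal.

0o30064323026

Subtract column by column in base 8:
  7-1 → 6
  5-3 → 2
  0-0 → 0
  4-1 → 3
  1-7 → 2 (borrow)
  1-5-1 → 3 (borrow)
  5-0-1 → 4
  2-4 → 6 (borrow)
  6-5-1 → 0
  1-1 → 0
  3-0 → 3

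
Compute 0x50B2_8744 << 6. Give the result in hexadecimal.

0x142CA1D100

6 bits is not a whole number of base-16 digits; in binary: 1010000101100101000011101000100 << 6 = 1010000101100101000011101000100000000.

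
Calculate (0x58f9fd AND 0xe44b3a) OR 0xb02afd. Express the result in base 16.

0xf06bfd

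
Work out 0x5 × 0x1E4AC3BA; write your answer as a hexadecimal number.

0x9775D2A2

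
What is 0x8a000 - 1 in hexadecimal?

The trailing 3 digits are 0, so subtracting 1 borrows through: they become F and the next digit up decrements.

0x89fff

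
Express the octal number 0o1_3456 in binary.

0b1011100101110

Each octal digit is 3 bits: 1=001 3=011 4=100 5=101 6=110.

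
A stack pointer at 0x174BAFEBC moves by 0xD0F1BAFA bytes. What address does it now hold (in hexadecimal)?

Add column by column in base 16, right to left:
  C+A = 6 carry 1
  B+F+1 = B carry 1
  E+A+1 = 9 carry 1
  F+B+1 = B carry 1
  A+1+1 = C
  B+F = A carry 1
  4+0+1 = 5
  7+D = 4 carry 1
  1+0+1 = 2

0x245ACB9B6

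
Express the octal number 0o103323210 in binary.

0b1000011011010011010001000

Each octal digit is 3 bits: 1=001 0=000 3=011 3=011 2=010 3=011 2=010 1=001 0=000.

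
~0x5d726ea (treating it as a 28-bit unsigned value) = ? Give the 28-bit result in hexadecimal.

Each hex digit d becomes f−d:
  5→a, d→2, 7→8, 2→d, 6→9, e→1, a→5

0xa28d915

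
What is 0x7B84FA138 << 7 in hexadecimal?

0x3DC27D09C00

7 bits is not a whole number of base-16 digits; in binary: 11110111000010011111010000100111000 << 7 = 111101110000100111110100001001110000000000.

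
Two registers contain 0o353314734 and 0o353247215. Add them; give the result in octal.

Add column by column in base 8, right to left:
  4+5 = 1 carry 1
  3+1+1 = 5
  7+2 = 1 carry 1
  4+7+1 = 4 carry 1
  1+4+1 = 6
  3+2 = 5
  3+3 = 6
  5+5 = 2 carry 1
  3+3+1 = 7

0o726564151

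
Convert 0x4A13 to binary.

Expand each hex digit to 4 bits: 4=0100 A=1010 1=0001 3=0011.

0b100101000010011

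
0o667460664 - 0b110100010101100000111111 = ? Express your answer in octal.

0b110100010101100000111111 = 0o64254077 in octal.
Subtract column by column in base 8:
  4-7 → 5 (borrow)
  6-7-1 → 6 (borrow)
  6-0-1 → 5
  0-4 → 4 (borrow)
  6-5-1 → 0
  4-2 → 2
  7-4 → 3
  6-6 → 0
  6-0 → 6

0o603204565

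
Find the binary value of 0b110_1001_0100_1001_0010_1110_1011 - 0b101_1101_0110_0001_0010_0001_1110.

Subtract column by column in base 2:
  1-0 → 1
  1-1 → 0
  0-1 → 1 (borrow)
  1-1-1 → 1 (borrow)
  0-1-1 → 0 (borrow)
  1-0-1 → 0
  1-0 → 1
  1-0 → 1
  0-0 → 0
  1-1 → 0
  0-0 → 0
  0-0 → 0
  1-1 → 0
  0-0 → 0
  0-0 → 0
  1-0 → 1
  0-0 → 0
  0-1 → 1 (borrow)
  1-1-1 → 1 (borrow)
  0-0-1 → 1 (borrow)
  1-1-1 → 1 (borrow)
  0-0-1 → 1 (borrow)
  0-1-1 → 0 (borrow)
  1-1-1 → 1 (borrow)
  0-1-1 → 0 (borrow)
  1-0-1 → 0
  1-1 → 0

0b101111101000000011001101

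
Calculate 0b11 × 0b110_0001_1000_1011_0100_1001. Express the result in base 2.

0b1001001001010000111011011

Multiply each base-2 digit by 3, carrying:
  1×3 = 3 → write 1 carry 1
  0×3+1 = 1 → write 1
  0×3 = 0 → write 0
  1×3 = 3 → write 1 carry 1
  0×3+1 = 1 → write 1
  0×3 = 0 → write 0
  1×3 = 3 → write 1 carry 1
  0×3+1 = 1 → write 1
  1×3 = 3 → write 1 carry 1
  1×3+1 = 4 → write 0 carry 2
  0×3+2 = 2 → write 0 carry 1
  1×3+1 = 4 → write 0 carry 2
  0×3+2 = 2 → write 0 carry 1
  0×3+1 = 1 → write 1
  0×3 = 0 → write 0
  1×3 = 3 → write 1 carry 1
  1×3+1 = 4 → write 0 carry 2
  0×3+2 = 2 → write 0 carry 1
  0×3+1 = 1 → write 1
  0×3 = 0 → write 0
  0×3 = 0 → write 0
  1×3 = 3 → write 1 carry 1
  1×3+1 = 4 → write 0 carry 2
  remaining carry: 10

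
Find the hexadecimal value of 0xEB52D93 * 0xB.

0xA1C8F551

Multiply each base-16 digit by 11, carrying:
  3×11 = 33 → write 1 carry 2
  9×11+2 = 101 → write 5 carry 6
  D×11+6 = 149 → write 5 carry 9
  2×11+9 = 31 → write F carry 1
  5×11+1 = 56 → write 8 carry 3
  B×11+3 = 124 → write C carry 7
  E×11+7 = 161 → write 1 carry 10
  remaining carry: A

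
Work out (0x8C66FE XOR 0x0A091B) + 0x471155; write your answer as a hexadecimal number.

0xCD813A

First 0x8C66FE XOR 0x0A091B = 0x866FE5.
Add column by column in base 16, right to left:
  5+5 = A
  E+5 = 3 carry 1
  F+1+1 = 1 carry 1
  6+1+1 = 8
  6+7 = D
  8+4 = C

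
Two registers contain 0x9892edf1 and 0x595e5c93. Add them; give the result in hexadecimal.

Add column by column in base 16, right to left:
  1+3 = 4
  f+9 = 8 carry 1
  d+c+1 = a carry 1
  e+5+1 = 4 carry 1
  2+e+1 = 1 carry 1
  9+5+1 = f
  8+9 = 1 carry 1
  9+5+1 = f

0xf1f14a84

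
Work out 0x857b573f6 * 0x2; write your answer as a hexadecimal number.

0x10af6ae7ec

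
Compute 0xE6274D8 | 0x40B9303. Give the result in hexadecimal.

0xE6BF7DB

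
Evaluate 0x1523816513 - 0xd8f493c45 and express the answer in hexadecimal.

Subtract column by column in base 16:
  3-5 → e (borrow)
  1-4-1 → c (borrow)
  5-c-1 → 8 (borrow)
  6-3-1 → 2
  1-9 → 8 (borrow)
  8-4-1 → 3
  3-f → 4 (borrow)
  2-8-1 → 9 (borrow)
  5-d-1 → 7 (borrow)
  1-0-1 → 0

0x7943828ce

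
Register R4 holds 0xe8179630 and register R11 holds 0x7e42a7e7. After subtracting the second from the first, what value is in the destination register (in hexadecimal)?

0x69d4ee49

Subtract column by column in base 16:
  0-7 → 9 (borrow)
  3-e-1 → 4 (borrow)
  6-7-1 → e (borrow)
  9-a-1 → e (borrow)
  7-2-1 → 4
  1-4 → d (borrow)
  8-e-1 → 9 (borrow)
  e-7-1 → 6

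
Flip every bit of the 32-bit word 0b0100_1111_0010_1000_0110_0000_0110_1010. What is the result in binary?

0b10110000110101111001111110010101

Invert each bit: 01001111001010000110000001101010 → 10110000110101111001111110010101.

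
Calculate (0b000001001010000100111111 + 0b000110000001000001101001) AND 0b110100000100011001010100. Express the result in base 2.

Add column by column in base 2, right to left:
  1+1 = 0 carry 1
  1+0+1 = 0 carry 1
  1+0+1 = 0 carry 1
  1+1+1 = 1 carry 1
  1+0+1 = 0 carry 1
  1+1+1 = 1 carry 1
  0+1+1 = 0 carry 1
  0+0+1 = 1
  1+0 = 1
  0+0 = 0
  0+0 = 0
  0+0 = 0
  0+1 = 1
  1+0 = 1
  0+0 = 0
  1+0 = 1
  0+0 = 0
  0+0 = 0
  1+0 = 1
  0+1 = 1
  0+1 = 1
Sum = 0b111001011000110101000; now AND with 0b110100000100011001010100:
  000111001011000110101000
& 110100000100011001010100
= 000100000000000000000000

0b100000000000000000000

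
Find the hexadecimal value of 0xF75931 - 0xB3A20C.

0x43B725

Subtract column by column in base 16:
  1-C → 5 (borrow)
  3-0-1 → 2
  9-2 → 7
  5-A → B (borrow)
  7-3-1 → 3
  F-B → 4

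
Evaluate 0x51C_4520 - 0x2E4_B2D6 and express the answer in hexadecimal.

0x237924A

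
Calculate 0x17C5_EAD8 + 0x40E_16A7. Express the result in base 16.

0x1BD4017F

Add column by column in base 16, right to left:
  8+7 = F
  D+A = 7 carry 1
  A+6+1 = 1 carry 1
  E+1+1 = 0 carry 1
  5+E+1 = 4 carry 1
  C+0+1 = D
  7+4 = B
  1+0 = 1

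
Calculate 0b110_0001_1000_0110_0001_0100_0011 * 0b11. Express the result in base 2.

Multiply each base-2 digit by 3, carrying:
  1×3 = 3 → write 1 carry 1
  1×3+1 = 4 → write 0 carry 2
  0×3+2 = 2 → write 0 carry 1
  0×3+1 = 1 → write 1
  0×3 = 0 → write 0
  0×3 = 0 → write 0
  1×3 = 3 → write 1 carry 1
  0×3+1 = 1 → write 1
  1×3 = 3 → write 1 carry 1
  0×3+1 = 1 → write 1
  0×3 = 0 → write 0
  0×3 = 0 → write 0
  0×3 = 0 → write 0
  1×3 = 3 → write 1 carry 1
  1×3+1 = 4 → write 0 carry 2
  0×3+2 = 2 → write 0 carry 1
  0×3+1 = 1 → write 1
  0×3 = 0 → write 0
  0×3 = 0 → write 0
  1×3 = 3 → write 1 carry 1
  1×3+1 = 4 → write 0 carry 2
  0×3+2 = 2 → write 0 carry 1
  0×3+1 = 1 → write 1
  0×3 = 0 → write 0
  0×3 = 0 → write 0
  1×3 = 3 → write 1 carry 1
  1×3+1 = 4 → write 0 carry 2
  remaining carry: 10

0b10010010010010010001111001001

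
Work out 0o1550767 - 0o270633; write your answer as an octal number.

0o1260134

Subtract column by column in base 8:
  7-3 → 4
  6-3 → 3
  7-6 → 1
  0-0 → 0
  5-7 → 6 (borrow)
  5-2-1 → 2
  1-0 → 1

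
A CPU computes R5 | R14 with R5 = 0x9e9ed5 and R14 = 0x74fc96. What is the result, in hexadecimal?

OR each hex digit independently (no carries):
  9|7=f, e|4=e, 9|f=f, e|c=e, d|9=d, 5|6=7

0xfefed7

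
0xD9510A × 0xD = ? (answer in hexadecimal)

0xB091D82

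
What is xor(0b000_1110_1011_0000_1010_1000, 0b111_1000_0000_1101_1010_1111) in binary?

XOR bit by bit (1 where the bits differ):
  00011101011000010101000
^ 11110000000110110101111
= 11101101011110100000111

0b11101101011110100000111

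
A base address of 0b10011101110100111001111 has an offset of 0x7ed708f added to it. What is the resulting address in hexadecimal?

0x83c5a5e

0b10011101110100111001111 = 0x4ee9cf in hexadecimal.
Add column by column in base 16, right to left:
  f+f = e carry 1
  c+8+1 = 5 carry 1
  9+0+1 = a
  e+7 = 5 carry 1
  e+d+1 = c carry 1
  4+e+1 = 3 carry 1
  0+7+1 = 8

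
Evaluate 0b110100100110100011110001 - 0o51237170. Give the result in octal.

0o13225171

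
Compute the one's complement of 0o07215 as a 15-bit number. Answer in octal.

0o70562

Each oct digit d becomes 7−d:
  0→7, 7→0, 2→5, 1→6, 5→2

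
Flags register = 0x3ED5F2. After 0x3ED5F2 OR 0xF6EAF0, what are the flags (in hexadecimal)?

0xFEFFF2

OR each hex digit independently (no carries):
  3|F=F, E|6=E, D|E=F, 5|A=F, F|F=F, 2|0=2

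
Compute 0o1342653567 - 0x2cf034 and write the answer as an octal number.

0o1327463503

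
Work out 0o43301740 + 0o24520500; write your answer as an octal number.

Add column by column in base 8, right to left:
  0+0 = 0
  4+0 = 4
  7+5 = 4 carry 1
  1+0+1 = 2
  0+2 = 2
  3+5 = 0 carry 1
  3+4+1 = 0 carry 1
  4+2+1 = 7

0o70022440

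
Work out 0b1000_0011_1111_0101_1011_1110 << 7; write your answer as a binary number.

Left shift by 7: append 7 zero bits.

0b1000001111110101101111100000000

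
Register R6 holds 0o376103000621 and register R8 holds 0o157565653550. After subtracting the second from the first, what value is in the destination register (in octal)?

0o216315125051

Subtract column by column in base 8:
  1-0 → 1
  2-5 → 5 (borrow)
  6-5-1 → 0
  0-3 → 5 (borrow)
  0-5-1 → 2 (borrow)
  0-6-1 → 1 (borrow)
  3-5-1 → 5 (borrow)
  0-6-1 → 1 (borrow)
  1-5-1 → 3 (borrow)
  6-7-1 → 6 (borrow)
  7-5-1 → 1
  3-1 → 2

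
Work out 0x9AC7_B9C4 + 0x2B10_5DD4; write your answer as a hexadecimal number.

Add column by column in base 16, right to left:
  4+4 = 8
  C+D = 9 carry 1
  9+D+1 = 7 carry 1
  B+5+1 = 1 carry 1
  7+0+1 = 8
  C+1 = D
  A+B = 5 carry 1
  9+2+1 = C

0xC5D81798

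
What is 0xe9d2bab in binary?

Expand each hex digit to 4 bits: e=1110 9=1001 d=1101 2=0010 b=1011 a=1010 b=1011.

0b1110100111010010101110101011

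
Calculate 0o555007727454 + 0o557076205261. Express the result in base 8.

0o1334106134735

Add column by column in base 8, right to left:
  4+1 = 5
  5+6 = 3 carry 1
  4+2+1 = 7
  7+5 = 4 carry 1
  2+0+1 = 3
  7+2 = 1 carry 1
  7+6+1 = 6 carry 1
  0+7+1 = 0 carry 1
  0+0+1 = 1
  5+7 = 4 carry 1
  5+5+1 = 3 carry 1
  5+5+1 = 3 carry 1
  final carry 1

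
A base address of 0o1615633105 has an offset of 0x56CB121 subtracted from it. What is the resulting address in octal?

0o1062502444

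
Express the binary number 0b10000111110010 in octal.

0o20762

Group the bits in threes: 010 000 111 110 010 → 20762.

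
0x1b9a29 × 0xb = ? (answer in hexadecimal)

0x12f9fc3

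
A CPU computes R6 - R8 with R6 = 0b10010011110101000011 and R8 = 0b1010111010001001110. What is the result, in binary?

Subtract column by column in base 2:
  1-0 → 1
  1-1 → 0
  0-1 → 1 (borrow)
  0-1-1 → 0 (borrow)
  0-0-1 → 1 (borrow)
  0-0-1 → 1 (borrow)
  1-1-1 → 1 (borrow)
  0-0-1 → 1 (borrow)
  1-0-1 → 0
  0-0 → 0
  1-1 → 0
  1-0 → 1
  1-1 → 0
  1-1 → 0
  0-1 → 1 (borrow)
  0-0-1 → 1 (borrow)
  1-1-1 → 1 (borrow)
  0-0-1 → 1 (borrow)
  0-1-1 → 0 (borrow)
  1-0-1 → 0

0b111100100011110101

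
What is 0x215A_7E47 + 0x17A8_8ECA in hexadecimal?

Add column by column in base 16, right to left:
  7+A = 1 carry 1
  4+C+1 = 1 carry 1
  E+E+1 = D carry 1
  7+8+1 = 0 carry 1
  A+8+1 = 3 carry 1
  5+A+1 = 0 carry 1
  1+7+1 = 9
  2+1 = 3

0x39030D11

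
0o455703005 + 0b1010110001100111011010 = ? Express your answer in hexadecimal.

0x4E29FDF

0o455703005 = 0x4B78605 in hexadecimal.
0b1010110001100111011010 = 0x2B19DA in hexadecimal.
Add column by column in base 16, right to left:
  5+A = F
  0+D = D
  6+9 = F
  8+1 = 9
  7+B = 2 carry 1
  B+2+1 = E
  4+0 = 4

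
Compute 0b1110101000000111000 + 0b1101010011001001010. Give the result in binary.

0b11011111011010000010

Add column by column in base 2, right to left:
  0+0 = 0
  0+1 = 1
  0+0 = 0
  1+1 = 0 carry 1
  1+0+1 = 0 carry 1
  1+0+1 = 0 carry 1
  0+1+1 = 0 carry 1
  0+0+1 = 1
  0+0 = 0
  0+1 = 1
  0+1 = 1
  0+0 = 0
  1+0 = 1
  0+1 = 1
  1+0 = 1
  0+1 = 1
  1+0 = 1
  1+1 = 0 carry 1
  1+1+1 = 1 carry 1
  final carry 1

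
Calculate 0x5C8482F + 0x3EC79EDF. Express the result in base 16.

0x448FE70E

Add column by column in base 16, right to left:
  F+F = E carry 1
  2+D+1 = 0 carry 1
  8+E+1 = 7 carry 1
  4+9+1 = E
  8+7 = F
  C+C = 8 carry 1
  5+E+1 = 4 carry 1
  0+3+1 = 4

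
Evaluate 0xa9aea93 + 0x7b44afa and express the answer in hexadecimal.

0x124f358d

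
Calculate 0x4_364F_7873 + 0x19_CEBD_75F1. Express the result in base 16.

0x1E050CEE64

Add column by column in base 16, right to left:
  3+1 = 4
  7+F = 6 carry 1
  8+5+1 = E
  7+7 = E
  F+D = C carry 1
  4+B+1 = 0 carry 1
  6+E+1 = 5 carry 1
  3+C+1 = 0 carry 1
  4+9+1 = E
  0+1 = 1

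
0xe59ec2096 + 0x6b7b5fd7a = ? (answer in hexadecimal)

Add column by column in base 16, right to left:
  6+a = 0 carry 1
  9+7+1 = 1 carry 1
  0+d+1 = e
  2+f = 1 carry 1
  c+5+1 = 2 carry 1
  e+b+1 = a carry 1
  9+7+1 = 1 carry 1
  5+b+1 = 1 carry 1
  e+6+1 = 5 carry 1
  final carry 1

0x1511a21e10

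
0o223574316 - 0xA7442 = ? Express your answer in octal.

0xA7442 = 0o2472102 in octal.
Subtract column by column in base 8:
  6-2 → 4
  1-0 → 1
  3-1 → 2
  4-2 → 2
  7-7 → 0
  5-4 → 1
  3-2 → 1
  2-0 → 2
  2-0 → 2

0o221102214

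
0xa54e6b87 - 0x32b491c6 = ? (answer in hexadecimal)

0x7299d9c1

Subtract column by column in base 16:
  7-6 → 1
  8-c → c (borrow)
  b-1-1 → 9
  6-9 → d (borrow)
  e-4-1 → 9
  4-b → 9 (borrow)
  5-2-1 → 2
  a-3 → 7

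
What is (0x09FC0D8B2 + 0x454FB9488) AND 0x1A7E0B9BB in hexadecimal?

Add column by column in base 16, right to left:
  2+8 = A
  B+8 = 3 carry 1
  8+4+1 = D
  D+9 = 6 carry 1
  0+B+1 = C
  C+F = B carry 1
  F+4+1 = 4 carry 1
  9+5+1 = F
  0+4 = 4
Sum = 0x4F4BC6D3A; now AND with 0x1A7E0B9BB:
  4&1=0, F&A=A, 4&7=4, B&E=A, C&0=0, 6&B=2, D&9=9, 3&B=3, A&B=A

0xA4A0293A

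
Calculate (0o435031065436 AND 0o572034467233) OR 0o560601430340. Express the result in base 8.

0o435031065436 AND 0o572034467233 = 0o430030065032.
Then OR with 0o560601430340.

0o570631475372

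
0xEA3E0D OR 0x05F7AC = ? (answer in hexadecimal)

OR each hex digit independently (no carries):
  E|0=E, A|5=F, 3|F=F, E|7=F, 0|A=A, D|C=D

0xEFFFAD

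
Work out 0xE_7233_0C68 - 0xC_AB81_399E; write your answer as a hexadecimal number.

0x1C6B1D2CA

Subtract column by column in base 16:
  8-E → A (borrow)
  6-9-1 → C (borrow)
  C-9-1 → 2
  0-3 → D (borrow)
  3-1-1 → 1
  3-8 → B (borrow)
  2-B-1 → 6 (borrow)
  7-A-1 → C (borrow)
  E-C-1 → 1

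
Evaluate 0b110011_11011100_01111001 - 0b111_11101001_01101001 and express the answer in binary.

Subtract column by column in base 2:
  1-1 → 0
  0-0 → 0
  0-0 → 0
  1-1 → 0
  1-0 → 1
  1-1 → 0
  1-1 → 0
  0-0 → 0
  0-1 → 1 (borrow)
  0-0-1 → 1 (borrow)
  1-0-1 → 0
  1-1 → 0
  1-0 → 1
  0-1 → 1 (borrow)
  1-1-1 → 1 (borrow)
  1-1-1 → 1 (borrow)
  1-1-1 → 1 (borrow)
  1-1-1 → 1 (borrow)
  0-1-1 → 0 (borrow)
  0-0-1 → 1 (borrow)
  1-0-1 → 0
  1-0 → 1

0b1010111111001100010000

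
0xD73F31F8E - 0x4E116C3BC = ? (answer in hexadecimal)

0x892DC5BD2

Subtract column by column in base 16:
  E-C → 2
  8-B → D (borrow)
  F-3-1 → B
  1-C → 5 (borrow)
  3-6-1 → C (borrow)
  F-1-1 → D
  3-1 → 2
  7-E → 9 (borrow)
  D-4-1 → 8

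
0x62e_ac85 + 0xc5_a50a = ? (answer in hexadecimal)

Add column by column in base 16, right to left:
  5+a = f
  8+0 = 8
  c+5 = 1 carry 1
  a+a+1 = 5 carry 1
  e+5+1 = 4 carry 1
  2+c+1 = f
  6+0 = 6

0x6f4518f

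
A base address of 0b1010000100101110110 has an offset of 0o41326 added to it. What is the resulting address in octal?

0o1246114

0b1010000100101110110 = 0o1204566 in octal.
Add column by column in base 8, right to left:
  6+6 = 4 carry 1
  6+2+1 = 1 carry 1
  5+3+1 = 1 carry 1
  4+1+1 = 6
  0+4 = 4
  2+0 = 2
  1+0 = 1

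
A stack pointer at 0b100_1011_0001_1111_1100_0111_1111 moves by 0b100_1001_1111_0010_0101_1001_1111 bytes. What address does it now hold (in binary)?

Add column by column in base 2, right to left:
  1+1 = 0 carry 1
  1+1+1 = 1 carry 1
  1+1+1 = 1 carry 1
  1+1+1 = 1 carry 1
  1+1+1 = 1 carry 1
  1+0+1 = 0 carry 1
  1+0+1 = 0 carry 1
  0+1+1 = 0 carry 1
  0+1+1 = 0 carry 1
  0+0+1 = 1
  1+1 = 0 carry 1
  1+0+1 = 0 carry 1
  1+0+1 = 0 carry 1
  1+1+1 = 1 carry 1
  1+0+1 = 0 carry 1
  1+0+1 = 0 carry 1
  1+1+1 = 1 carry 1
  0+1+1 = 0 carry 1
  0+1+1 = 0 carry 1
  0+1+1 = 0 carry 1
  1+1+1 = 1 carry 1
  1+0+1 = 0 carry 1
  0+0+1 = 1
  1+1 = 0 carry 1
  0+0+1 = 1
  0+0 = 0
  1+1 = 0 carry 1
  final carry 1

0b1001010100010010001000011110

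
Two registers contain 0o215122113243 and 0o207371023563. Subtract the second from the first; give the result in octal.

0o5531067460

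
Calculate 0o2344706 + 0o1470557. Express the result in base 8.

Add column by column in base 8, right to left:
  6+7 = 5 carry 1
  0+5+1 = 6
  7+5 = 4 carry 1
  4+0+1 = 5
  4+7 = 3 carry 1
  3+4+1 = 0 carry 1
  2+1+1 = 4

0o4035465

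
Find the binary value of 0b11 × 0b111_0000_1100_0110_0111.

0b101010010010100110101

Multiply each base-2 digit by 3, carrying:
  1×3 = 3 → write 1 carry 1
  1×3+1 = 4 → write 0 carry 2
  1×3+2 = 5 → write 1 carry 2
  0×3+2 = 2 → write 0 carry 1
  0×3+1 = 1 → write 1
  1×3 = 3 → write 1 carry 1
  1×3+1 = 4 → write 0 carry 2
  0×3+2 = 2 → write 0 carry 1
  0×3+1 = 1 → write 1
  0×3 = 0 → write 0
  1×3 = 3 → write 1 carry 1
  1×3+1 = 4 → write 0 carry 2
  0×3+2 = 2 → write 0 carry 1
  0×3+1 = 1 → write 1
  0×3 = 0 → write 0
  0×3 = 0 → write 0
  1×3 = 3 → write 1 carry 1
  1×3+1 = 4 → write 0 carry 2
  1×3+2 = 5 → write 1 carry 2
  remaining carry: 10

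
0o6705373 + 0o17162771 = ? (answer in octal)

Add column by column in base 8, right to left:
  3+1 = 4
  7+7 = 6 carry 1
  3+7+1 = 3 carry 1
  5+2+1 = 0 carry 1
  0+6+1 = 7
  7+1 = 0 carry 1
  6+7+1 = 6 carry 1
  0+1+1 = 2

0o26070364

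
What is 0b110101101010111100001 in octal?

Group the bits in threes: 110 101 101 010 111 100 001 → 6552741.

0o6552741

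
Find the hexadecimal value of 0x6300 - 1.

The trailing 2 digits are 0, so subtracting 1 borrows through: they become F and the next digit up decrements.

0x62ff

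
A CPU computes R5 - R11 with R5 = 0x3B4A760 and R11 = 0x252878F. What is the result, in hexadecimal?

Subtract column by column in base 16:
  0-F → 1 (borrow)
  6-8-1 → D (borrow)
  7-7-1 → F (borrow)
  A-8-1 → 1
  4-2 → 2
  B-5 → 6
  3-2 → 1

0x1621FD1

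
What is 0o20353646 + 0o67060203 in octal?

Add column by column in base 8, right to left:
  6+3 = 1 carry 1
  4+0+1 = 5
  6+2 = 0 carry 1
  3+0+1 = 4
  5+6 = 3 carry 1
  3+0+1 = 4
  0+7 = 7
  2+6 = 0 carry 1
  final carry 1

0o107434051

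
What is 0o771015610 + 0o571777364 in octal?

Add column by column in base 8, right to left:
  0+4 = 4
  1+6 = 7
  6+3 = 1 carry 1
  5+7+1 = 5 carry 1
  1+7+1 = 1 carry 1
  0+7+1 = 0 carry 1
  1+1+1 = 3
  7+7 = 6 carry 1
  7+5+1 = 5 carry 1
  final carry 1

0o1563015174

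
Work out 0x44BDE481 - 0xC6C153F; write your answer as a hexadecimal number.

Subtract column by column in base 16:
  1-F → 2 (borrow)
  8-3-1 → 4
  4-5 → F (borrow)
  E-1-1 → C
  D-C → 1
  B-6 → 5
  4-C → 8 (borrow)
  4-0-1 → 3

0x3851CF42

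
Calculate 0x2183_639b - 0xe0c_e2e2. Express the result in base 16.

0x137680b9

Subtract column by column in base 16:
  b-2 → 9
  9-e → b (borrow)
  3-2-1 → 0
  6-e → 8 (borrow)
  3-c-1 → 6 (borrow)
  8-0-1 → 7
  1-e → 3 (borrow)
  2-0-1 → 1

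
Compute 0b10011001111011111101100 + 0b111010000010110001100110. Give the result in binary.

Add column by column in base 2, right to left:
  0+0 = 0
  0+1 = 1
  1+1 = 0 carry 1
  1+0+1 = 0 carry 1
  0+0+1 = 1
  1+1 = 0 carry 1
  1+1+1 = 1 carry 1
  1+0+1 = 0 carry 1
  1+0+1 = 0 carry 1
  1+0+1 = 0 carry 1
  1+1+1 = 1 carry 1
  0+1+1 = 0 carry 1
  1+0+1 = 0 carry 1
  1+1+1 = 1 carry 1
  1+0+1 = 0 carry 1
  1+0+1 = 0 carry 1
  0+0+1 = 1
  0+0 = 0
  1+0 = 1
  1+1 = 0 carry 1
  0+0+1 = 1
  0+1 = 1
  1+1 = 0 carry 1
  0+1+1 = 0 carry 1
  final carry 1

0b1001101010010010001010010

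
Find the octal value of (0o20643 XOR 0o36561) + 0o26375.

0o44717

First 0o20643 XOR 0o36561 = 0o16322.
Add column by column in base 8, right to left:
  2+5 = 7
  2+7 = 1 carry 1
  3+3+1 = 7
  6+6 = 4 carry 1
  1+2+1 = 4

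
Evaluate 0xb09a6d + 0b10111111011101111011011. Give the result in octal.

0o104053110

0xb09a6d = 0o54115155 in octal.
0b10111111011101111011011 = 0o27735733 in octal.
Add column by column in base 8, right to left:
  5+3 = 0 carry 1
  5+3+1 = 1 carry 1
  1+7+1 = 1 carry 1
  5+5+1 = 3 carry 1
  1+3+1 = 5
  1+7 = 0 carry 1
  4+7+1 = 4 carry 1
  5+2+1 = 0 carry 1
  final carry 1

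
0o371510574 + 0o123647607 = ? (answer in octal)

0o515360403

Add column by column in base 8, right to left:
  4+7 = 3 carry 1
  7+0+1 = 0 carry 1
  5+6+1 = 4 carry 1
  0+7+1 = 0 carry 1
  1+4+1 = 6
  5+6 = 3 carry 1
  1+3+1 = 5
  7+2 = 1 carry 1
  3+1+1 = 5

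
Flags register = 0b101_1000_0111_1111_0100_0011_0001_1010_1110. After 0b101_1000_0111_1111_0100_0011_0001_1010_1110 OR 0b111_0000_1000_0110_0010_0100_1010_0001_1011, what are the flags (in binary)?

0b11110001111111101100111101110111111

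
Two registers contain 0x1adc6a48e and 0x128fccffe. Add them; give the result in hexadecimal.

Add column by column in base 16, right to left:
  e+e = c carry 1
  8+f+1 = 8 carry 1
  4+f+1 = 4 carry 1
  a+c+1 = 7 carry 1
  6+c+1 = 3 carry 1
  c+f+1 = c carry 1
  d+8+1 = 6 carry 1
  a+2+1 = d
  1+1 = 2

0x2d6c3748c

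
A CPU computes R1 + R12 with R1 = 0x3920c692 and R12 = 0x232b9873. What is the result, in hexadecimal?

0x5c4c5f05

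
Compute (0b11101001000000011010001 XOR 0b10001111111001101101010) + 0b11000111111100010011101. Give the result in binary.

First 0b11101001000000011010001 XOR 0b10001111111001101101010 = 0b01100110111001110111011.
Add column by column in base 2, right to left:
  1+1 = 0 carry 1
  1+0+1 = 0 carry 1
  0+1+1 = 0 carry 1
  1+1+1 = 1 carry 1
  1+1+1 = 1 carry 1
  1+0+1 = 0 carry 1
  0+0+1 = 1
  1+1 = 0 carry 1
  1+0+1 = 0 carry 1
  1+0+1 = 0 carry 1
  0+0+1 = 1
  0+1 = 1
  1+1 = 0 carry 1
  1+1+1 = 1 carry 1
  1+1+1 = 1 carry 1
  0+1+1 = 0 carry 1
  1+1+1 = 1 carry 1
  1+1+1 = 1 carry 1
  0+0+1 = 1
  0+0 = 0
  1+0 = 1
  1+1 = 0 carry 1
  0+1+1 = 0 carry 1
  final carry 1

0b100101110110110001011000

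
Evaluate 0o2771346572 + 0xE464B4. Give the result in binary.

0b11000110010100011001000101110

0o2771346572 = 0b10111111001011100110101111010 in binary.
0xE464B4 = 0b111001000110010010110100 in binary.
Add column by column in base 2, right to left:
  0+0 = 0
  1+0 = 1
  0+1 = 1
  1+0 = 1
  1+1 = 0 carry 1
  1+1+1 = 1 carry 1
  1+0+1 = 0 carry 1
  0+1+1 = 0 carry 1
  1+0+1 = 0 carry 1
  0+0+1 = 1
  1+1 = 0 carry 1
  1+0+1 = 0 carry 1
  0+0+1 = 1
  0+1 = 1
  1+1 = 0 carry 1
  1+0+1 = 0 carry 1
  1+0+1 = 0 carry 1
  0+0+1 = 1
  1+1 = 0 carry 1
  0+0+1 = 1
  0+0 = 0
  1+1 = 0 carry 1
  1+1+1 = 1 carry 1
  1+1+1 = 1 carry 1
  1+0+1 = 0 carry 1
  1+0+1 = 0 carry 1
  1+0+1 = 0 carry 1
  0+0+1 = 1
  1+0 = 1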